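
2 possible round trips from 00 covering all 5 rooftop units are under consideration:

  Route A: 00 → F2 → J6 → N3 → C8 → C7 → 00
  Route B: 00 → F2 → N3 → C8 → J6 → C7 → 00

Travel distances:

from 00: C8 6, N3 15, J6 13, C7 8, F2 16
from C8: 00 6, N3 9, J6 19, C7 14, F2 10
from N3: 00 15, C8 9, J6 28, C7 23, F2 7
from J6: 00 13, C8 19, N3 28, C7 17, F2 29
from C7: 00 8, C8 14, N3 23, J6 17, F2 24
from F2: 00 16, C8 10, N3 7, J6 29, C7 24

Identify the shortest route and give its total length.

Route A: 16 + 29 + 28 + 9 + 14 + 8 = 104
Route B: 16 + 7 + 9 + 19 + 17 + 8 = 76

Shortest is Route B, total 76.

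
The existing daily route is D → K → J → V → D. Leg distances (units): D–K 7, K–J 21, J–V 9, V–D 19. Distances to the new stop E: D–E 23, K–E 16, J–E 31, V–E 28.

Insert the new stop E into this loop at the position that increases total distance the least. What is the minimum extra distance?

+26 — insert E between K and J.

Insertion cost between consecutive stops i–j is d(i,E) + d(E,j) − d(i,j):
  between D and K: 23 + 16 − 7 = 32
  between K and J: 16 + 31 − 21 = 26
  between J and V: 31 + 28 − 9 = 50
  between V and D: 28 + 23 − 19 = 32
Cheapest insertion is between K and J, adding 26.
New total = 56 + 26 = 82.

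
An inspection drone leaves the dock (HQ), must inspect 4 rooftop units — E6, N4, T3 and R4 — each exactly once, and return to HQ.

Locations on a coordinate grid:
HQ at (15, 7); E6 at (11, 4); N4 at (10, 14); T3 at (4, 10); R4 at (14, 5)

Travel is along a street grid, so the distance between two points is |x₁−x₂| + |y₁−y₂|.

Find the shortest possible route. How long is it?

HQ → E6 → N4 → T3 → R4 → HQ: 7+11+10+15+3 = 46
HQ → E6 → N4 → R4 → T3 → HQ: 7+11+13+15+14 = 60
HQ → E6 → T3 → N4 → R4 → HQ: 7+13+10+13+3 = 46
HQ → E6 → T3 → R4 → N4 → HQ: 7+13+15+13+12 = 60
HQ → E6 → R4 → N4 → T3 → HQ: 7+4+13+10+14 = 48
HQ → E6 → R4 → T3 → N4 → HQ: 7+4+15+10+12 = 48
HQ → N4 → E6 → T3 → R4 → HQ: 12+11+13+15+3 = 54
HQ → N4 → E6 → R4 → T3 → HQ: 12+11+4+15+14 = 56
HQ → N4 → T3 → E6 → R4 → HQ: 12+10+13+4+3 = 42
HQ → N4 → R4 → E6 → T3 → HQ: 12+13+4+13+14 = 56
HQ → T3 → E6 → N4 → R4 → HQ: 14+13+11+13+3 = 54
HQ → T3 → N4 → E6 → R4 → HQ: 14+10+11+4+3 = 42
The minimum is 42.
One optimal route: HQ → N4 → T3 → E6 → R4 → HQ (or its reverse).

42 — the shortest possible round trip.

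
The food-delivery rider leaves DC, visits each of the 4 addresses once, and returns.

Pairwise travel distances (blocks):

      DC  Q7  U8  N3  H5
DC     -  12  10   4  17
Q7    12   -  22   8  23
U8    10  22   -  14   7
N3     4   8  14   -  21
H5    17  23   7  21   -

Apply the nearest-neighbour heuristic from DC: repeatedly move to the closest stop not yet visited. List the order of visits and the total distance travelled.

Nearest-neighbour total = 58 blocks; route DC → N3 → Q7 → U8 → H5 → DC.

DC → [N3:4 / U8:10 / Q7:12 / H5:17] → N3 (4)
N3 → [Q7:8 / U8:14 / H5:21] → Q7 (8)
Q7 → [U8:22 / H5:23] → U8 (22)
U8 → [H5:7] → H5 (7)
Return H5→DC: 17.
Total = 4 + 8 + 22 + 7 + 17 = 58.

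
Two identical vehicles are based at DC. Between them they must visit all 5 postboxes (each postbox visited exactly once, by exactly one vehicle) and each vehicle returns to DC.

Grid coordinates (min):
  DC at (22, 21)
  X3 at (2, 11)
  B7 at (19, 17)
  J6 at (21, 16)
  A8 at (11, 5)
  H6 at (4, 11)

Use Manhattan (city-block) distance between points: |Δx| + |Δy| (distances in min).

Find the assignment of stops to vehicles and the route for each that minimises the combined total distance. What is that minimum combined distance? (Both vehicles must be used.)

There are 2^4 − 1 = 15 ways to divide the 5 stops into two non-empty groups. For each, the best each vehicle can do is its own shortest tour through its group:
  {X3} + {B7, J6, A8, H6}: 60 + 68 = 128
  {B7} + {X3, J6, A8, H6}: 14 + 72 = 86
  {X3, B7} + {J6, A8, H6}: 60 + 68 = 128
  {J6} + {X3, B7, A8, H6}: 12 + 72 = 84
  {X3, J6} + {B7, A8, H6}: 60 + 68 = 128
  {B7, J6} + {X3, A8, H6}: 16 + 72 = 88
  … (15 splits in total)
Best: vehicle 1 DC → J6 → DC = 12; vehicle 2 DC → X3 → H6 → A8 → B7 → DC = 72; combined 84.

Minimum combined distance: 84 min.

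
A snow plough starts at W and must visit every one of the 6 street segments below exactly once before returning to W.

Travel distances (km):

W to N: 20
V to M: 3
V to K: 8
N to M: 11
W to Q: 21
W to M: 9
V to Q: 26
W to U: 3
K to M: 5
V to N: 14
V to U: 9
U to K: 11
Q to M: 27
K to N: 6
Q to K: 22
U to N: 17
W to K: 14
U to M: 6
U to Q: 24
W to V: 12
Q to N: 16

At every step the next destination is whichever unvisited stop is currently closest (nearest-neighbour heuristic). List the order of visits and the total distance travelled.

W → [U:3 / M:9 / V:12 / K:14 / N:20 / Q:21] → U (3)
U → [M:6 / V:9 / K:11 / N:17 / Q:24] → M (6)
M → [V:3 / K:5 / N:11 / Q:27] → V (3)
V → [K:8 / N:14 / Q:26] → K (8)
K → [N:6 / Q:22] → N (6)
N → [Q:16] → Q (16)
Return Q→W: 21.
Total = 3 + 6 + 3 + 8 + 6 + 16 + 21 = 63.

Nearest-neighbour total = 63 km; route W → U → M → V → K → N → Q → W.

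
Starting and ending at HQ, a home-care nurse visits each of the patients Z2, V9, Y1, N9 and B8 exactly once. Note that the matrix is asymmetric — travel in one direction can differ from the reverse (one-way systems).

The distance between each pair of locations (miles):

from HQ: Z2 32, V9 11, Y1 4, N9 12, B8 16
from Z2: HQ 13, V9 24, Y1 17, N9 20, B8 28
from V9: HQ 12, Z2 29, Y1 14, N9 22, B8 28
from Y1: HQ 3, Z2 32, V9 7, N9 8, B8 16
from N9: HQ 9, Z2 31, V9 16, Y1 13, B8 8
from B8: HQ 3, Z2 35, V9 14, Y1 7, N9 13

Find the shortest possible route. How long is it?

HQ→Z2→V9→Y1→N9→B8→HQ: 32+24+14+8+8+3 = 89
HQ→Z2→V9→Y1→B8→N9→HQ: 32+24+14+16+13+9 = 108
HQ→Z2→V9→N9→Y1→B8→HQ: 32+24+22+13+16+3 = 110
HQ→Z2→V9→N9→B8→Y1→HQ: 32+24+22+8+7+3 = 96
HQ→Z2→V9→B8→Y1→N9→HQ: 32+24+28+7+8+9 = 108
HQ→Z2→V9→B8→N9→Y1→HQ: 32+24+28+13+13+3 = 113
HQ→Z2→Y1→V9→N9→B8→HQ: 32+17+7+22+8+3 = 89
HQ→Z2→Y1→V9→B8→N9→HQ: 32+17+7+28+13+9 = 106
HQ→Z2→Y1→N9→V9→B8→HQ: 32+17+8+16+28+3 = 104
HQ→Z2→Y1→N9→B8→V9→HQ: 32+17+8+8+14+12 = 91
HQ→Z2→Y1→B8→V9→N9→HQ: 32+17+16+14+22+9 = 110
HQ→Z2→Y1→B8→N9→V9→HQ: 32+17+16+13+16+12 = 106
HQ→Z2→N9→V9→Y1→B8→HQ: 32+20+16+14+16+3 = 101
HQ→Z2→N9→V9→B8→Y1→HQ: 32+20+16+28+7+3 = 106
… (106 more)
HQ→Y1→V9→Z2→N9→B8→HQ: 4+7+29+20+8+3 = 71  ← best
The minimum is 71.
One optimal route: HQ → Y1 → V9 → Z2 → N9 → B8 → HQ.

Shortest round trip = 71 miles.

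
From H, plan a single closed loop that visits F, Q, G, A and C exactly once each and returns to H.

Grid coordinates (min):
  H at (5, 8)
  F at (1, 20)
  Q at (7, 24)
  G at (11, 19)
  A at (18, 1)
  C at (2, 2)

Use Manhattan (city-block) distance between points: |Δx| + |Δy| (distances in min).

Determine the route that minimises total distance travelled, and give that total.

Minimum total distance: 86 min.

With 5 stops there are 5!/2 = 60 distinct round trips (a route and its reverse cost the same).
H - F - Q - G - A - C - H: 16+10+9+25+17+9 = 86
H - F - Q - G - C - A - H: 16+10+9+26+17+20 = 98
H - F - Q - A - G - C - H: 16+10+34+25+26+9 = 120
H - F - Q - A - C - G - H: 16+10+34+17+26+17 = 120
H - F - Q - C - G - A - H: 16+10+27+26+25+20 = 124
H - F - Q - C - A - G - H: 16+10+27+17+25+17 = 112
H - F - G - Q - A - C - H: 16+11+9+34+17+9 = 96
H - F - G - Q - C - A - H: 16+11+9+27+17+20 = 100
H - F - G - A - Q - C - H: 16+11+25+34+27+9 = 122
H - F - G - A - C - Q - H: 16+11+25+17+27+18 = 114
H - F - G - C - Q - A - H: 16+11+26+27+34+20 = 134
H - F - G - C - A - Q - H: 16+11+26+17+34+18 = 122
H - F - A - Q - G - C - H: 16+36+34+9+26+9 = 130
H - F - A - Q - C - G - H: 16+36+34+27+26+17 = 156
… (46 more)
The minimum is 86.
One optimal route: H → F → Q → G → A → C → H (or its reverse).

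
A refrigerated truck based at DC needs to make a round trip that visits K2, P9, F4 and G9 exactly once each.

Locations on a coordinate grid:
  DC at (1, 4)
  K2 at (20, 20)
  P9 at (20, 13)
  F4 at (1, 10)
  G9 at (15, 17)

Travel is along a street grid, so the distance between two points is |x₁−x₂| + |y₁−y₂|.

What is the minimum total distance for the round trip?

There are 12 distinct closed tours to check (reversals are equivalent).
DC-K2-P9-F4-G9-DC: 35+7+22+21+27 = 112
DC-K2-P9-G9-F4-DC: 35+7+9+21+6 = 78
DC-K2-F4-P9-G9-DC: 35+29+22+9+27 = 122
DC-K2-F4-G9-P9-DC: 35+29+21+9+28 = 122
DC-K2-G9-P9-F4-DC: 35+8+9+22+6 = 80
DC-K2-G9-F4-P9-DC: 35+8+21+22+28 = 114
DC-P9-K2-F4-G9-DC: 28+7+29+21+27 = 112
DC-P9-K2-G9-F4-DC: 28+7+8+21+6 = 70
DC-P9-F4-K2-G9-DC: 28+22+29+8+27 = 114
DC-P9-G9-K2-F4-DC: 28+9+8+29+6 = 80
DC-F4-K2-P9-G9-DC: 6+29+7+9+27 = 78
DC-F4-P9-K2-G9-DC: 6+22+7+8+27 = 70
The minimum is 70.
One optimal route: DC → P9 → K2 → G9 → F4 → DC (or its reverse).

Shortest round trip = 70.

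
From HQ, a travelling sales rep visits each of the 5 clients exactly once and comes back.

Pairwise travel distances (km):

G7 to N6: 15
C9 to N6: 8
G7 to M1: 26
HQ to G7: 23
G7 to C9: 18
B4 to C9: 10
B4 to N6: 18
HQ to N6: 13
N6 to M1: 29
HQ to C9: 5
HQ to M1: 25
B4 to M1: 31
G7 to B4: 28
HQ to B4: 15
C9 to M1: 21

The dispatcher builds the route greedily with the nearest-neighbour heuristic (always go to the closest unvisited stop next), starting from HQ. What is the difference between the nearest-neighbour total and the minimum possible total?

The nearest-neighbour route is 1 km longer than optimal.

HQ: C9=5, N6=13, B4=15, G7=23, M1=25 ⇒ C9
C9: N6=8, B4=10, G7=18, M1=21 ⇒ N6
N6: G7=15, B4=18, M1=29 ⇒ G7
G7: M1=26, B4=28 ⇒ M1
M1: B4=31 ⇒ B4
NN route HQ → C9 → N6 → G7 → M1 → B4 → HQ costs 100.
Optimal: HQ → B4 → C9 → N6 → G7 → M1 → HQ costs 99 (by enumerating all 60 distinct tours).
Excess = 100 − 99 = 1.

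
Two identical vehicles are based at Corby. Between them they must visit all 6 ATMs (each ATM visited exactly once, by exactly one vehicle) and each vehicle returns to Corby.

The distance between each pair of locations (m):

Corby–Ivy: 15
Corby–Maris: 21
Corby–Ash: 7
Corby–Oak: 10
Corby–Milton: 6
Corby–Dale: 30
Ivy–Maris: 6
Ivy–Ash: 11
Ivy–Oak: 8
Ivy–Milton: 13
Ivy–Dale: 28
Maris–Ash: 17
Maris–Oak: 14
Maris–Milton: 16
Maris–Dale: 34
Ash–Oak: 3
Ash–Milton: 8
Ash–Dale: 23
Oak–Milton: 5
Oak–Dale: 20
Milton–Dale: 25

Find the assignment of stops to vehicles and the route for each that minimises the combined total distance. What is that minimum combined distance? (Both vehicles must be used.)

Try each way of splitting the stops between the two vehicles (each non-empty) and, for each split, find the best tour for each vehicle:
  {Ivy} + {Maris, Ash, Oak, Milton, Dale}: 30 + 86 = 116
  {Maris} + {Ivy, Ash, Oak, Milton, Dale}: 42 + 77 = 119
  {Ivy, Maris} + {Ash, Oak, Milton, Dale}: 42 + 61 = 103
  {Ash} + {Ivy, Maris, Oak, Milton, Dale}: 14 + 86 = 100
  {Ivy, Ash} + {Maris, Oak, Milton, Dale}: 33 + 86 = 119
  {Maris, Ash} + {Ivy, Oak, Milton, Dale}: 45 + 74 = 119
  … (31 splits in total)
  {Milton} + {Ivy, Maris, Ash, Oak, Dale}: 12 + 85 = 97  ← best
Best: vehicle 1 Corby → Milton → Corby = 12; vehicle 2 Corby → Ivy → Maris → Oak → Dale → Ash → Corby = 85; combined 97.

97 m — the smallest possible combined total.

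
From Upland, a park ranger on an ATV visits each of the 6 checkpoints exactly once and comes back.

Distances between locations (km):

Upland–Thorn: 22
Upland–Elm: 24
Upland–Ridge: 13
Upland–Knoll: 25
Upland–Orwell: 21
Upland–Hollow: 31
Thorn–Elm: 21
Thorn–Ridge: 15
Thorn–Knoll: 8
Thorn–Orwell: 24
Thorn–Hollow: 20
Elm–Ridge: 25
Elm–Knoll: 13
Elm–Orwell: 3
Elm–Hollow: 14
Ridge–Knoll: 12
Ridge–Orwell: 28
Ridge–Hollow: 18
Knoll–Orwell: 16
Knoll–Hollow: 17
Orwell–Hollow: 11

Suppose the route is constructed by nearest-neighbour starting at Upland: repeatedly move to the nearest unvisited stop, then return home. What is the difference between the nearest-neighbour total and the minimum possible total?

Excess over optimum: 3 km.

From Upland: Ridge=13, Orwell=21, Thorn=22, Elm=24, Knoll=25, Hollow=31 → choose Ridge (13).
From Ridge: Knoll=12, Thorn=15, Hollow=18, Elm=25, Orwell=28 → choose Knoll (12).
From Knoll: Thorn=8, Elm=13, Orwell=16, Hollow=17 → choose Thorn (8).
From Thorn: Hollow=20, Elm=21, Orwell=24 → choose Hollow (20).
From Hollow: Orwell=11, Elm=14 → choose Orwell (11).
From Orwell: Elm=3 → choose Elm (3).
NN route Upland → Ridge → Knoll → Thorn → Hollow → Orwell → Elm → Upland costs 91.
Optimal: Upland → Thorn → Knoll → Elm → Orwell → Hollow → Ridge → Upland costs 88 (by enumerating all 360 distinct tours).
Excess = 91 − 88 = 3.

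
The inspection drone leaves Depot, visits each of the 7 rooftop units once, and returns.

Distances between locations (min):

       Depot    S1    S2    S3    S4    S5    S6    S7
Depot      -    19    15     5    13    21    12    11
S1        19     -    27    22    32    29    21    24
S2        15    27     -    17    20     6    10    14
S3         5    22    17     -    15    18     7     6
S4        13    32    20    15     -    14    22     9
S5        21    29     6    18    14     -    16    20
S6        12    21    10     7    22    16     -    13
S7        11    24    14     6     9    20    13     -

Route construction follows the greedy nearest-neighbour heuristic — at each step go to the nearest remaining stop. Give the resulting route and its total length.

90 min along Depot → S3 → S7 → S4 → S5 → S2 → S6 → S1 → Depot.

Depot → [S3:5 / S7:11 / S6:12 / S4:13 / S2:15 / S1:19 / S5:21] → S3 (5)
S3 → [S7:6 / S6:7 / S4:15 / S2:17 / S5:18 / S1:22] → S7 (6)
S7 → [S4:9 / S6:13 / S2:14 / S5:20 / S1:24] → S4 (9)
S4 → [S5:14 / S2:20 / S6:22 / S1:32] → S5 (14)
S5 → [S2:6 / S6:16 / S1:29] → S2 (6)
S2 → [S6:10 / S1:27] → S6 (10)
S6 → [S1:21] → S1 (21)
Return S1→Depot: 19.
Total = 5 + 6 + 9 + 14 + 6 + 10 + 21 + 19 = 90.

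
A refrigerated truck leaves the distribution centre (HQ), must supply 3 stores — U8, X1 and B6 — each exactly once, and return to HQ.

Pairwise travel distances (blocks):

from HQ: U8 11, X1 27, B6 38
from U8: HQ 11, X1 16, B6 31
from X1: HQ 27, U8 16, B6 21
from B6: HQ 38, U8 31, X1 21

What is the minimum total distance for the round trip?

HQ→U8→X1→B6→HQ: 11+16+21+38 = 86
HQ→U8→B6→X1→HQ: 11+31+21+27 = 90
HQ→X1→U8→B6→HQ: 27+16+31+38 = 112
The minimum is 86.
One optimal route: HQ → U8 → X1 → B6 → HQ (or its reverse).

Shortest round trip = 86 blocks.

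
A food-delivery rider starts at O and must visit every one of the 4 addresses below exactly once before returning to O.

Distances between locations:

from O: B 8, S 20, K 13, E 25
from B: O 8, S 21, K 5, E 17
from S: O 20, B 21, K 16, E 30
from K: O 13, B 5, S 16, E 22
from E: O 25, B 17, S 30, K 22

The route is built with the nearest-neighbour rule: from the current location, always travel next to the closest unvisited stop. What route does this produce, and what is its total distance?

O → [B:8 / K:13 / S:20 / E:25] → B (8)
B → [K:5 / E:17 / S:21] → K (5)
K → [S:16 / E:22] → S (16)
S → [E:30] → E (30)
Return E→O: 25.
Total = 8 + 5 + 16 + 30 + 25 = 84.

Nearest-neighbour total = 84; route O → B → K → S → E → O.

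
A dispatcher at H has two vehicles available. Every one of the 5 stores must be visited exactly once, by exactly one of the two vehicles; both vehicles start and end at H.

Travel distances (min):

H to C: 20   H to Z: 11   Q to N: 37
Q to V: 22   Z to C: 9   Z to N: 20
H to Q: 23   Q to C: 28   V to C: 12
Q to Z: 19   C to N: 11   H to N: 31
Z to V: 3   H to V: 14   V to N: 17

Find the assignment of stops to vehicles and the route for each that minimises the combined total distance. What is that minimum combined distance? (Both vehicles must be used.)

108 min — the smallest possible combined total.

Check every non-empty split of the stops between the two vehicles; for each half take its own optimal tour:
  {Q} + {Z, V, C, N}: 46 + 62 = 108
  {Z} + {Q, V, C, N}: 22 + 93 = 115
  {Q, Z} + {V, C, N}: 53 + 62 = 115
  {V} + {Q, Z, C, N}: 28 + 91 = 119
  {Q, V} + {Z, C, N}: 59 + 62 = 121
  {Z, V} + {Q, C, N}: 28 + 91 = 119
  … (15 splits in total)
Best: vehicle 1 H → Q → H = 46; vehicle 2 H → Z → V → N → C → H = 62; combined 108.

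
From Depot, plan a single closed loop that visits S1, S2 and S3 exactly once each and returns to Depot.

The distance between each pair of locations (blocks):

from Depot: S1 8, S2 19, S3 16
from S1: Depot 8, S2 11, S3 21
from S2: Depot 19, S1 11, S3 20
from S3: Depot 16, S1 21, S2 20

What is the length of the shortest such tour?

Minimum total distance: 55 blocks.

With 3 stops there are 3!/2 = 3 distinct round trips (a route and its reverse cost the same).
Depot → S1 → S2 → S3 → Depot: 8+11+20+16 = 55
Depot → S1 → S3 → S2 → Depot: 8+21+20+19 = 68
Depot → S2 → S1 → S3 → Depot: 19+11+21+16 = 67
The minimum is 55.
One optimal route: Depot → S1 → S2 → S3 → Depot (or its reverse).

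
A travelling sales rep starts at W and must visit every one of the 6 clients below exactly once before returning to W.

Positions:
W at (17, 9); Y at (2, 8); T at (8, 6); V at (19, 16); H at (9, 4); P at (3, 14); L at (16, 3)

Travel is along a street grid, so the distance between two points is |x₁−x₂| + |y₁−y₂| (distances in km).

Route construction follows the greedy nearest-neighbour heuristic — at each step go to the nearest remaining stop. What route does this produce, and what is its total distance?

From W: distances to unvisited — L=7, V=9, T=12, H=13, Y=16, P=19. Nearest is L (7).
From L: distances to unvisited — H=8, T=11, V=16, Y=19, P=24. Nearest is H (8).
From H: distances to unvisited — T=3, Y=11, P=16, V=22. Nearest is T (3).
From T: distances to unvisited — Y=8, P=13, V=21. Nearest is Y (8).
From Y: distances to unvisited — P=7, V=25. Nearest is P (7).
From P: distances to unvisited — V=18. Nearest is V (18).
Return V→W: 9.
Total = 7 + 8 + 3 + 8 + 7 + 18 + 9 = 60.

Nearest-neighbour total = 60 km; route W → L → H → T → Y → P → V → W.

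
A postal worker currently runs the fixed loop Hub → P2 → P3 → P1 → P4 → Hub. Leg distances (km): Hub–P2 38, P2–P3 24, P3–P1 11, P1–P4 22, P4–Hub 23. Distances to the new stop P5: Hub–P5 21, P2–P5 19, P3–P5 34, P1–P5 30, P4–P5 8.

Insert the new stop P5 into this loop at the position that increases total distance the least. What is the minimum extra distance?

Insertion cost between consecutive stops i–j is d(i,P5) + d(P5,j) − d(i,j):
  between Hub and P2: 21 + 19 − 38 = 2
  between P2 and P3: 19 + 34 − 24 = 29
  between P3 and P1: 34 + 30 − 11 = 53
  between P1 and P4: 30 + 8 − 22 = 16
  between P4 and Hub: 8 + 21 − 23 = 6
Cheapest insertion is between Hub and P2, adding 2.
New total = 118 + 2 = 120.

Minimum extra distance: 2 km, inserting P5 between Hub and P2.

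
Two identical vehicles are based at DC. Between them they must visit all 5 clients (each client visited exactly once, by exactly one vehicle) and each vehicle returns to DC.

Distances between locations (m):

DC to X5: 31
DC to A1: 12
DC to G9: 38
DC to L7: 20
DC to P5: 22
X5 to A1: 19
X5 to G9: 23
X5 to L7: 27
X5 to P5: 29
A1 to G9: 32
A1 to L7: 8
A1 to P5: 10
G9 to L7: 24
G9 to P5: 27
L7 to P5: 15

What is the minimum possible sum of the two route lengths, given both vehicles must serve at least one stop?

Minimum combined distance: 139 m.

Check every non-empty split of the stops between the two vehicles; for each half take its own optimal tour:
  {X5} + {A1, G9, L7, P5}: 62 + 93 = 155
  {A1} + {X5, G9, L7, P5}: 24 + 115 = 139
  {X5, A1} + {G9, L7, P5}: 62 + 93 = 155
  {G9} + {X5, A1, L7, P5}: 76 + 95 = 171
  {X5, G9} + {A1, L7, P5}: 92 + 57 = 149
  {A1, G9} + {X5, L7, P5}: 82 + 95 = 177
  … (15 splits in total)
Best: vehicle 1 DC → A1 → DC = 24; vehicle 2 DC → X5 → G9 → L7 → P5 → DC = 115; combined 139.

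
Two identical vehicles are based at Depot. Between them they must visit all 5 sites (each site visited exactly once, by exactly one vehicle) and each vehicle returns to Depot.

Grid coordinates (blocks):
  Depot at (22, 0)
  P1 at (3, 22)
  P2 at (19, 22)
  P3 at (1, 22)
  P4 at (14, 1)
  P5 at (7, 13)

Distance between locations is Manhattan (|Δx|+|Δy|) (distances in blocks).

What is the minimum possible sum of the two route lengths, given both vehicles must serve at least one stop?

There are 2^4 − 1 = 15 ways to divide the 5 stops into two non-empty groups. For each, the best each vehicle can do is its own shortest tour through its group:
  {P1} + {P2, P3, P4, P5}: 82 + 86 = 168
  {P2} + {P1, P3, P4, P5}: 50 + 86 = 136
  {P1, P2} + {P3, P4, P5}: 82 + 86 = 168
  {P3} + {P1, P2, P4, P5}: 86 + 82 = 168
  {P1, P3} + {P2, P4, P5}: 86 + 74 = 160
  {P2, P3} + {P1, P4, P5}: 86 + 82 = 168
  … (15 splits in total)
  {P4} + {P1, P2, P3, P5}: 18 + 86 = 104  ← best
Best: vehicle 1 Depot → P4 → Depot = 18; vehicle 2 Depot → P2 → P1 → P3 → P5 → Depot = 86; combined 104.

104 blocks — the smallest possible combined total.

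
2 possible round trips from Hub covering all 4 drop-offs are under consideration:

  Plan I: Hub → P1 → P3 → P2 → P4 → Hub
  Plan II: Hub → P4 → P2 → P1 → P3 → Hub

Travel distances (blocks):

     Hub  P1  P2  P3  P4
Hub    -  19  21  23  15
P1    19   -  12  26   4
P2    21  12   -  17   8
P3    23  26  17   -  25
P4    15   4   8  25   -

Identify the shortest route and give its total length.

84 blocks — Plan II is the shortest.

Plan I: 19 + 26 + 17 + 8 + 15 = 85
Plan II: 15 + 8 + 12 + 26 + 23 = 84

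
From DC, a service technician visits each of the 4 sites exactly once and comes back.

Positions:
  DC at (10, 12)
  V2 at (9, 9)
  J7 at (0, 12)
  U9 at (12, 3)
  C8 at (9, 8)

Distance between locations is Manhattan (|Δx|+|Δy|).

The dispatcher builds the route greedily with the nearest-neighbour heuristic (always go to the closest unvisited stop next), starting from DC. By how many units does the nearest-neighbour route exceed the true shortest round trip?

From DC: V2=4, C8=5, J7=10, U9=11 → choose V2 (4).
From V2: C8=1, U9=9, J7=12 → choose C8 (1).
From C8: U9=8, J7=13 → choose U9 (8).
From U9: J7=21 → choose J7 (21).
NN route DC → V2 → C8 → U9 → J7 → DC costs 44.
Optimal: DC → J7 → V2 → C8 → U9 → DC costs 42 (by enumerating all 12 distinct tours).
Excess = 44 − 42 = 2.

2 longer than the optimal tour.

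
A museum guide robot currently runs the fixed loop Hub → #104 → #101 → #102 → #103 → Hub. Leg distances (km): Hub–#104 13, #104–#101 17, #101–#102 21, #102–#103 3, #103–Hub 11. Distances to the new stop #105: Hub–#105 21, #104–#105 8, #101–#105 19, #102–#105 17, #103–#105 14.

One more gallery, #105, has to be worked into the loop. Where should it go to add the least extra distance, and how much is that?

Minimum extra distance: 10 km, inserting #105 between #104 and #101.

Insertion cost between consecutive stops i–j is d(i,#105) + d(#105,j) − d(i,j):
  between Hub and #104: 21 + 8 − 13 = 16
  between #104 and #101: 8 + 19 − 17 = 10
  between #101 and #102: 19 + 17 − 21 = 15
  between #102 and #103: 17 + 14 − 3 = 28
  between #103 and Hub: 14 + 21 − 11 = 24
Cheapest insertion is between #104 and #101, adding 10.
New total = 65 + 10 = 75.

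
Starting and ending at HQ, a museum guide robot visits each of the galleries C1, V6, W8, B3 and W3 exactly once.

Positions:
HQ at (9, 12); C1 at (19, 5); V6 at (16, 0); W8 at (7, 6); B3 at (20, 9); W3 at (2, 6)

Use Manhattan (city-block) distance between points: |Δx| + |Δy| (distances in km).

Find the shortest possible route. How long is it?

60 km — the shortest possible round trip.

HQ → C1 → V6 → W8 → B3 → W3 → HQ: 17+8+15+16+21+13 = 90
HQ → C1 → V6 → W8 → W3 → B3 → HQ: 17+8+15+5+21+14 = 80
HQ → C1 → V6 → B3 → W8 → W3 → HQ: 17+8+13+16+5+13 = 72
HQ → C1 → V6 → B3 → W3 → W8 → HQ: 17+8+13+21+5+8 = 72
HQ → C1 → V6 → W3 → W8 → B3 → HQ: 17+8+20+5+16+14 = 80
HQ → C1 → V6 → W3 → B3 → W8 → HQ: 17+8+20+21+16+8 = 90
HQ → C1 → W8 → V6 → B3 → W3 → HQ: 17+13+15+13+21+13 = 92
HQ → C1 → W8 → V6 → W3 → B3 → HQ: 17+13+15+20+21+14 = 100
HQ → C1 → W8 → B3 → V6 → W3 → HQ: 17+13+16+13+20+13 = 92
HQ → C1 → W8 → B3 → W3 → V6 → HQ: 17+13+16+21+20+19 = 106
HQ → C1 → W8 → W3 → V6 → B3 → HQ: 17+13+5+20+13+14 = 82
HQ → C1 → W8 → W3 → B3 → V6 → HQ: 17+13+5+21+13+19 = 88
HQ → C1 → B3 → V6 → W8 → W3 → HQ: 17+5+13+15+5+13 = 68
HQ → C1 → B3 → V6 → W3 → W8 → HQ: 17+5+13+20+5+8 = 68
… (46 more)
HQ → W8 → W3 → V6 → C1 → B3 → HQ: 8+5+20+8+5+14 = 60  ← best
The minimum is 60.
One optimal route: HQ → W8 → W3 → V6 → C1 → B3 → HQ (or its reverse).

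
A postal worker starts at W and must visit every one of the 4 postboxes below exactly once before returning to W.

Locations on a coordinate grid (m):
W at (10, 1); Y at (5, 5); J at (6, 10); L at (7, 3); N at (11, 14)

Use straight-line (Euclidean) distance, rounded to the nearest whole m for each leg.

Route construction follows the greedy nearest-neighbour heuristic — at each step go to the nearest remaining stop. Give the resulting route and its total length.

At W the remaining stops are L 4, Y 6, J 10, N 13; go to L.
At L the remaining stops are Y 3, J 7, N 12; go to Y.
At Y the remaining stops are J 5, N 11; go to J.
At J the remaining stops are N 6; go to N.
Return N→W: 13.
Total = 4 + 3 + 5 + 6 + 13 = 31.

Nearest-neighbour total = 31 m; route W → L → Y → J → N → W.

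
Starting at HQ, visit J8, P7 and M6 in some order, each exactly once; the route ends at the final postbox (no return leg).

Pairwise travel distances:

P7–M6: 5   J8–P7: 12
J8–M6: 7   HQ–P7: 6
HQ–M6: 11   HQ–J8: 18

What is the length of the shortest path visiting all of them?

There are 3! = 6 possible orderings.
HQ - J8 - P7 - M6: 18+12+5 = 35
HQ - J8 - M6 - P7: 18+7+5 = 30
HQ - P7 - J8 - M6: 6+12+7 = 25
HQ - P7 - M6 - J8: 6+5+7 = 18
HQ - M6 - J8 - P7: 11+7+12 = 30
HQ - M6 - P7 - J8: 11+5+12 = 28
The minimum is 18.
One shortest path: HQ → P7 → M6 → J8.

Minimum one-way distance = 18.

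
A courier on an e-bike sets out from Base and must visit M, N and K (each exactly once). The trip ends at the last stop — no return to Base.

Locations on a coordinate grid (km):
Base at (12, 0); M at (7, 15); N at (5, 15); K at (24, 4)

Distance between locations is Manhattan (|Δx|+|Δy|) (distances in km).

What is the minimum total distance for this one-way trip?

There are 3! = 6 possible orderings.
Base → M → N → K: 20+2+30 = 52
Base → M → K → N: 20+28+30 = 78
Base → N → M → K: 22+2+28 = 52
Base → N → K → M: 22+30+28 = 80
Base → K → M → N: 16+28+2 = 46
Base → K → N → M: 16+30+2 = 48
The minimum is 46.
One shortest path: Base → K → M → N.

Shortest open route: 46 km.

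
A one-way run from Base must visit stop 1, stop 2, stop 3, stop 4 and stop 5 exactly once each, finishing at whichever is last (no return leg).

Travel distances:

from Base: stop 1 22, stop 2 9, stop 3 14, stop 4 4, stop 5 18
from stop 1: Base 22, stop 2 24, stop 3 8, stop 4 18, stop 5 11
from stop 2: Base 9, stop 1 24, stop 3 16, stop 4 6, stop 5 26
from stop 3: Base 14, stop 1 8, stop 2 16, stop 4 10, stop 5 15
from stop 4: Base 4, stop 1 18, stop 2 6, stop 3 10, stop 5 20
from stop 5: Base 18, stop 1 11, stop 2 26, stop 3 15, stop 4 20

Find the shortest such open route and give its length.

Minimum one-way distance = 44.

There are 5! = 120 possible orderings.
Base → stop 1 → stop 2 → stop 3 → stop 4 → stop 5: 22+24+16+10+20 = 92
Base → stop 1 → stop 2 → stop 3 → stop 5 → stop 4: 22+24+16+15+20 = 97
Base → stop 1 → stop 2 → stop 4 → stop 3 → stop 5: 22+24+6+10+15 = 77
Base → stop 1 → stop 2 → stop 4 → stop 5 → stop 3: 22+24+6+20+15 = 87
Base → stop 1 → stop 2 → stop 5 → stop 3 → stop 4: 22+24+26+15+10 = 97
Base → stop 1 → stop 2 → stop 5 → stop 4 → stop 3: 22+24+26+20+10 = 102
Base → stop 1 → stop 3 → stop 2 → stop 4 → stop 5: 22+8+16+6+20 = 72
Base → stop 1 → stop 3 → stop 2 → stop 5 → stop 4: 22+8+16+26+20 = 92
Base → stop 1 → stop 3 → stop 4 → stop 2 → stop 5: 22+8+10+6+26 = 72
Base → stop 1 → stop 3 → stop 4 → stop 5 → stop 2: 22+8+10+20+26 = 86
Base → stop 1 → stop 3 → stop 5 → stop 2 → stop 4: 22+8+15+26+6 = 77
Base → stop 1 → stop 3 → stop 5 → stop 4 → stop 2: 22+8+15+20+6 = 71
Base → stop 1 → stop 4 → stop 2 → stop 3 → stop 5: 22+18+6+16+15 = 77
Base → stop 1 → stop 4 → stop 2 → stop 5 → stop 3: 22+18+6+26+15 = 87
… (106 more)
Base → stop 2 → stop 4 → stop 3 → stop 1 → stop 5: 9+6+10+8+11 = 44  ← best
The minimum is 44.
One shortest path: Base → stop 2 → stop 4 → stop 3 → stop 1 → stop 5.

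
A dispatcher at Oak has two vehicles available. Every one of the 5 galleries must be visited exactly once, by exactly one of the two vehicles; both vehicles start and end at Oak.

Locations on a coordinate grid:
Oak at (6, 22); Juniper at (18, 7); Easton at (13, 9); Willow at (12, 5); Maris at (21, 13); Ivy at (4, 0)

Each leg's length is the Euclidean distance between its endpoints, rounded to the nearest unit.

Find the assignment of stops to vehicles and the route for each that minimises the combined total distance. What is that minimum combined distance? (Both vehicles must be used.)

There are 2^4 − 1 = 15 ways to divide the 5 stops into two non-empty groups. For each, the best each vehicle can do is its own shortest tour through its group:
  {Juniper} + {Easton, Willow, Maris, Ivy}: 38 + 61 = 99
  {Easton} + {Juniper, Willow, Maris, Ivy}: 30 + 61 = 91
  {Juniper, Easton} + {Willow, Maris, Ivy}: 39 + 60 = 99
  {Willow} + {Juniper, Easton, Maris, Ivy}: 36 + 64 = 100
  {Juniper, Willow} + {Easton, Maris, Ivy}: 43 + 61 = 104
  {Easton, Willow} + {Juniper, Maris, Ivy}: 37 + 62 = 99
  … (15 splits in total)
Best: vehicle 1 Oak → Easton → Oak = 30; vehicle 2 Oak → Maris → Juniper → Willow → Ivy → Oak = 61; combined 91.

91 — the smallest possible combined total.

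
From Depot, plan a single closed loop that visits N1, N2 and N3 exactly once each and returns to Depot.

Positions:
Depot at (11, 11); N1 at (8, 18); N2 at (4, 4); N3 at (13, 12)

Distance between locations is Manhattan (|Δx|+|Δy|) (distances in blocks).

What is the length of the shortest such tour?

With 3 stops there are 3!/2 = 3 distinct round trips (a route and its reverse cost the same).
Depot→N1→N2→N3→Depot: 10+18+17+3 = 48
Depot→N1→N3→N2→Depot: 10+11+17+14 = 52
Depot→N2→N1→N3→Depot: 14+18+11+3 = 46
The minimum is 46.
One optimal route: Depot → N2 → N1 → N3 → Depot (or its reverse).

Shortest round trip = 46 blocks.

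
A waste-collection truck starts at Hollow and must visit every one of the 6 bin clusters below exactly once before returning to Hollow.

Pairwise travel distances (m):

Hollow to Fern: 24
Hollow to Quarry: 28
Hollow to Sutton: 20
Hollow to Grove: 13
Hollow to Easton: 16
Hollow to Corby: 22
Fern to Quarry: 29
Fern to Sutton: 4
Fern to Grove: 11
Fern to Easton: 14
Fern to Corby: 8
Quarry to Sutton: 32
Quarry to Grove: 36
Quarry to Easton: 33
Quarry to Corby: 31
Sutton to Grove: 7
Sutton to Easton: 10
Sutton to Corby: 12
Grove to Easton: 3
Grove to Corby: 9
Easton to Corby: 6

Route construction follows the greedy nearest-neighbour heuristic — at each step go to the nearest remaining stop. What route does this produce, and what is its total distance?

94 m along Hollow → Grove → Easton → Corby → Fern → Sutton → Quarry → Hollow.

Hollow → [Grove:13 / Easton:16 / Sutton:20 / Corby:22 / Fern:24 / Quarry:28] → Grove (13)
Grove → [Easton:3 / Sutton:7 / Corby:9 / Fern:11 / Quarry:36] → Easton (3)
Easton → [Corby:6 / Sutton:10 / Fern:14 / Quarry:33] → Corby (6)
Corby → [Fern:8 / Sutton:12 / Quarry:31] → Fern (8)
Fern → [Sutton:4 / Quarry:29] → Sutton (4)
Sutton → [Quarry:32] → Quarry (32)
Return Quarry→Hollow: 28.
Total = 13 + 3 + 6 + 8 + 4 + 32 + 28 = 94.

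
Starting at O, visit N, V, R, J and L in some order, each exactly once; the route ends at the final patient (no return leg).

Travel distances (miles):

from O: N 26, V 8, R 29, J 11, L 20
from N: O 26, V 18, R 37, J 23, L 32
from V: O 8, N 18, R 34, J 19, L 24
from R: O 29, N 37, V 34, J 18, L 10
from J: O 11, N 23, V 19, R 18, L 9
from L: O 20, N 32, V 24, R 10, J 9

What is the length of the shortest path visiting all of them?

68 miles — the minimum one-way total.

There are 5! = 120 possible orderings.
O → N → V → R → J → L: 26+18+34+18+9 = 105
O → N → V → R → L → J: 26+18+34+10+9 = 97
O → N → V → J → R → L: 26+18+19+18+10 = 91
O → N → V → J → L → R: 26+18+19+9+10 = 82
O → N → V → L → R → J: 26+18+24+10+18 = 96
O → N → V → L → J → R: 26+18+24+9+18 = 95
O → N → R → V → J → L: 26+37+34+19+9 = 125
O → N → R → V → L → J: 26+37+34+24+9 = 130
O → N → R → J → V → L: 26+37+18+19+24 = 124
O → N → R → J → L → V: 26+37+18+9+24 = 114
O → N → R → L → V → J: 26+37+10+24+19 = 116
O → N → R → L → J → V: 26+37+10+9+19 = 101
O → N → J → V → R → L: 26+23+19+34+10 = 112
O → N → J → V → L → R: 26+23+19+24+10 = 102
… (106 more)
O → V → N → J → L → R: 8+18+23+9+10 = 68  ← best
The minimum is 68.
One shortest path: O → V → N → J → L → R.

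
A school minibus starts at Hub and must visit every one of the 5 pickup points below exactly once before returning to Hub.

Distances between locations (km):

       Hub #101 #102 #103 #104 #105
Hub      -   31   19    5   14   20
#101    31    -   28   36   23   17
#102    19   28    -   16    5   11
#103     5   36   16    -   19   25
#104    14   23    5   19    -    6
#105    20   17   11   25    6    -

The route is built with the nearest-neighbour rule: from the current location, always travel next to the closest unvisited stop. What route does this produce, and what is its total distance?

From Hub: distances to unvisited — #103=5, #104=14, #102=19, #105=20, #101=31. Nearest is #103 (5).
From #103: distances to unvisited — #102=16, #104=19, #105=25, #101=36. Nearest is #102 (16).
From #102: distances to unvisited — #104=5, #105=11, #101=28. Nearest is #104 (5).
From #104: distances to unvisited — #105=6, #101=23. Nearest is #105 (6).
From #105: distances to unvisited — #101=17. Nearest is #101 (17).
Return #101→Hub: 31.
Total = 5 + 16 + 5 + 6 + 17 + 31 = 80.

Nearest-neighbour total = 80 km; route Hub → #103 → #102 → #104 → #105 → #101 → Hub.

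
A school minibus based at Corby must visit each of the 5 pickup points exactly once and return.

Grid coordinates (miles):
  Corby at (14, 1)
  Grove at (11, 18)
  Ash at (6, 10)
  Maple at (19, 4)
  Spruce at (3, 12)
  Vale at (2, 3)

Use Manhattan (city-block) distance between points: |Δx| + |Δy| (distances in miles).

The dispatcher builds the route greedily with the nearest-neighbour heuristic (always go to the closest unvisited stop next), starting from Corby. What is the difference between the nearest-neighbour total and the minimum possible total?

Corby: Maple=8, Vale=14, Ash=17, Grove=20, Spruce=22 ⇒ Maple
Maple: Vale=18, Ash=19, Grove=22, Spruce=24 ⇒ Vale
Vale: Spruce=10, Ash=11, Grove=24 ⇒ Spruce
Spruce: Ash=5, Grove=14 ⇒ Ash
Ash: Grove=13 ⇒ Grove
NN route Corby → Maple → Vale → Spruce → Ash → Grove → Corby costs 74.
Optimal: Corby → Maple → Grove → Ash → Spruce → Vale → Corby costs 72 (by enumerating all 60 distinct tours).
Excess = 74 − 72 = 2.

2 miles longer than the optimal tour.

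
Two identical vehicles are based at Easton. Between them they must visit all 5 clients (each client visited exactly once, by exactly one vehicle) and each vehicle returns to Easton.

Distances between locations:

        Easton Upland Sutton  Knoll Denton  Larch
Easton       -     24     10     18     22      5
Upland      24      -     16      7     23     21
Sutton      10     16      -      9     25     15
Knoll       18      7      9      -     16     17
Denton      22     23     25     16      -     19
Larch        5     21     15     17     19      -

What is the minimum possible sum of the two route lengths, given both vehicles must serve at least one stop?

Check every non-empty split of the stops between the two vehicles; for each half take its own optimal tour:
  {Upland} + {Sutton, Knoll, Denton, Larch}: 48 + 59 = 107
  {Sutton} + {Upland, Knoll, Denton, Larch}: 20 + 71 = 91
  {Upland, Sutton} + {Knoll, Denton, Larch}: 50 + 58 = 108
  {Knoll} + {Upland, Sutton, Denton, Larch}: 36 + 73 = 109
  {Upland, Knoll} + {Sutton, Denton, Larch}: 49 + 59 = 108
  {Sutton, Knoll} + {Upland, Denton, Larch}: 37 + 71 = 108
  … (15 splits in total)
  {Upland, Sutton, Knoll, Denton} + {Larch}: 71 + 10 = 81  ← best
Best: vehicle 1 Easton → Sutton → Upland → Knoll → Denton → Easton = 71; vehicle 2 Easton → Larch → Easton = 10; combined 81.

Minimum combined distance: 81.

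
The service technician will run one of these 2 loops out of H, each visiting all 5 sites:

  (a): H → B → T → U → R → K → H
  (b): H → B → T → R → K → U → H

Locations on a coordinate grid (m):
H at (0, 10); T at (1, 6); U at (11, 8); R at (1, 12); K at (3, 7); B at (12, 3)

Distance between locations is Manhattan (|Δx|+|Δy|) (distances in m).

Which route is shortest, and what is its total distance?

(a): 19 + 14 + 12 + 14 + 7 + 6 = 72
(b): 19 + 14 + 6 + 7 + 9 + 13 = 68

68 m — (b) is the shortest.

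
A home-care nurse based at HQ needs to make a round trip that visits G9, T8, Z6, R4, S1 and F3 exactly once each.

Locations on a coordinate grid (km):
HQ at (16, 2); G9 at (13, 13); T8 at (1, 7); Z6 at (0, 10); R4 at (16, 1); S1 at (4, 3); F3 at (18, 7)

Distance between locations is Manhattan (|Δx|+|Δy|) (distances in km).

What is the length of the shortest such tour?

Shortest round trip = 60 km.

With 6 stops there are 6!/2 = 360 distinct round trips (a route and its reverse cost the same).
HQ - G9 - T8 - Z6 - R4 - S1 - F3 - HQ: 14+18+4+25+14+18+7 = 100
HQ - G9 - T8 - Z6 - R4 - F3 - S1 - HQ: 14+18+4+25+8+18+13 = 100
HQ - G9 - T8 - Z6 - S1 - R4 - F3 - HQ: 14+18+4+11+14+8+7 = 76
HQ - G9 - T8 - Z6 - S1 - F3 - R4 - HQ: 14+18+4+11+18+8+1 = 74
HQ - G9 - T8 - Z6 - F3 - R4 - S1 - HQ: 14+18+4+21+8+14+13 = 92
HQ - G9 - T8 - Z6 - F3 - S1 - R4 - HQ: 14+18+4+21+18+14+1 = 90
HQ - G9 - T8 - R4 - Z6 - S1 - F3 - HQ: 14+18+21+25+11+18+7 = 114
HQ - G9 - T8 - R4 - Z6 - F3 - S1 - HQ: 14+18+21+25+21+18+13 = 130
… (352 more)
HQ - R4 - S1 - T8 - Z6 - G9 - F3 - HQ: 1+14+7+4+16+11+7 = 60  ← best
The minimum is 60.
One optimal route: HQ → R4 → S1 → T8 → Z6 → G9 → F3 → HQ (or its reverse).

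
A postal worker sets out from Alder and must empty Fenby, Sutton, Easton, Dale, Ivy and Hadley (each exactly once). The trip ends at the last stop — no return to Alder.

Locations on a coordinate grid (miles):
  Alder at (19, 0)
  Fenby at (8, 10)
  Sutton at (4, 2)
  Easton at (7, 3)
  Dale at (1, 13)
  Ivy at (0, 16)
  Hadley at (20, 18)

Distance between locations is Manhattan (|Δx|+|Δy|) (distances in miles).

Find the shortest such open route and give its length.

There are 6! = 720 possible orderings.
Alder - Fenby - Sutton - Easton - Dale - Ivy - Hadley: 21+12+4+16+4+22 = 79
Alder - Fenby - Sutton - Easton - Dale - Hadley - Ivy: 21+12+4+16+24+22 = 99
Alder - Fenby - Sutton - Easton - Ivy - Dale - Hadley: 21+12+4+20+4+24 = 85
Alder - Fenby - Sutton - Easton - Ivy - Hadley - Dale: 21+12+4+20+22+24 = 103
Alder - Fenby - Sutton - Easton - Hadley - Dale - Ivy: 21+12+4+28+24+4 = 93
Alder - Fenby - Sutton - Easton - Hadley - Ivy - Dale: 21+12+4+28+22+4 = 91
Alder - Fenby - Sutton - Dale - Easton - Ivy - Hadley: 21+12+14+16+20+22 = 105
Alder - Fenby - Sutton - Dale - Easton - Hadley - Ivy: 21+12+14+16+28+22 = 113
… (712 more)
Alder - Sutton - Easton - Fenby - Dale - Ivy - Hadley: 17+4+8+10+4+22 = 65  ← best
The minimum is 65.
One shortest path: Alder → Sutton → Easton → Fenby → Dale → Ivy → Hadley.

Shortest open route: 65 miles.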